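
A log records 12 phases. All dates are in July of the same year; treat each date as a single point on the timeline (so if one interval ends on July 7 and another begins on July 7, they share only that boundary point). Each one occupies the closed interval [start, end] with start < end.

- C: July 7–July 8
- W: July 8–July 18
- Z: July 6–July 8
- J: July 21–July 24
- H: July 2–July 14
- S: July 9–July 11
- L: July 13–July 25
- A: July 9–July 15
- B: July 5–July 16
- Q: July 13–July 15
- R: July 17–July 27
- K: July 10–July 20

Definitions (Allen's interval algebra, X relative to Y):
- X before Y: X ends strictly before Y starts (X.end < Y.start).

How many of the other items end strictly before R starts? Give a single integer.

7

Target R = [July 17, July 27].
A [July 9, July 15] → before → counts.
B [July 5, July 16] → before → counts.
C [July 7, July 8] → before → counts.
H [July 2, July 14] → before → counts.
J [July 21, July 24] → during → no.
K [July 10, July 20] → overlaps → no.
L [July 13, July 25] → overlaps → no.
Q [July 13, July 15] → before → counts.
S [July 9, July 11] → before → counts.
W [July 8, July 18] → overlaps → no.
Z [July 6, July 8] → before → counts.
Total: 7.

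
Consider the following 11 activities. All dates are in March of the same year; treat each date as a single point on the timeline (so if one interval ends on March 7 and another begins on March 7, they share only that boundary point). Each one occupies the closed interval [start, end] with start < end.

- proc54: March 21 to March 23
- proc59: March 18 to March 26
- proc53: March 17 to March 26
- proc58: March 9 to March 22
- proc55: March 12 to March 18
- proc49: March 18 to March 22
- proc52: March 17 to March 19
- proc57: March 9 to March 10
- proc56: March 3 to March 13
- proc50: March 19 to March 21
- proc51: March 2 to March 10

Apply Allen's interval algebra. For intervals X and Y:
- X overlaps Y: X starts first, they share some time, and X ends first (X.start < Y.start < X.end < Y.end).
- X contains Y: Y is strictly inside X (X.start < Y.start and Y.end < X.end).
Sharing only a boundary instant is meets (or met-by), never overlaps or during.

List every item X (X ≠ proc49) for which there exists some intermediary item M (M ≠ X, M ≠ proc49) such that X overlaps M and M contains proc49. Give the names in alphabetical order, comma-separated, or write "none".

proc55, proc58

Target proc49 = [March 18, March 22].
Intermediaries M with M contains proc49: proc53.
Via proc53 — items with X overlaps proc53: proc55, proc58.
Union: proc55, proc58.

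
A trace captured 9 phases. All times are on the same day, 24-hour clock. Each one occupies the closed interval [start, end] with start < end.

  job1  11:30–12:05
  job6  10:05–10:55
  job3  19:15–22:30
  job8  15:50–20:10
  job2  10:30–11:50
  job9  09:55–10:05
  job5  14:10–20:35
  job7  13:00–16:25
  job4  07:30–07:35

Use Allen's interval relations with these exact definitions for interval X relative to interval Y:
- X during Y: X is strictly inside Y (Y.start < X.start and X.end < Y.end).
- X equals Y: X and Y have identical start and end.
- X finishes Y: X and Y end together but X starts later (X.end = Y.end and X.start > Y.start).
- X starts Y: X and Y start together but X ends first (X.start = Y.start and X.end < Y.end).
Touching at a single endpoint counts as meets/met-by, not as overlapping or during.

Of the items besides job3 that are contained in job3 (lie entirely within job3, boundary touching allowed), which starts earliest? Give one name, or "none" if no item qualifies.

none

Target job3 = [19:15, 22:30].
job1 [11:30, 12:05] → before → excluded.
job2 [10:30, 11:50] → before → excluded.
job4 [07:30, 07:35] → before → excluded.
job5 [14:10, 20:35] → overlaps → excluded.
job6 [10:05, 10:55] → before → excluded.
job7 [13:00, 16:25] → before → excluded.
job8 [15:50, 20:10] → overlaps → excluded.
job9 [09:55, 10:05] → before → excluded.
No candidates → none.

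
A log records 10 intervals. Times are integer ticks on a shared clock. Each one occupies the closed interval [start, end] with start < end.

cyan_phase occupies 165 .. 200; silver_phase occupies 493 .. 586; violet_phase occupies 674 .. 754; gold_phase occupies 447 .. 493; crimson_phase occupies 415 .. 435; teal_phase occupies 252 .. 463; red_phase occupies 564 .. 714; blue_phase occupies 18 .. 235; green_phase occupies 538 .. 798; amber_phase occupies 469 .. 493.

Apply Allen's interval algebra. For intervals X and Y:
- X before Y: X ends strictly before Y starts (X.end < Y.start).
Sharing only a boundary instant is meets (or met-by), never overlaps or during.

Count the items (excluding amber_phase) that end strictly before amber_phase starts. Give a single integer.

4

Target amber_phase = [469, 493].
blue_phase [18, 235] → before → counts.
crimson_phase [415, 435] → before → counts.
cyan_phase [165, 200] → before → counts.
gold_phase [447, 493] → finished-by → no.
green_phase [538, 798] → after → no.
red_phase [564, 714] → after → no.
silver_phase [493, 586] → met-by → no.
teal_phase [252, 463] → before → counts.
violet_phase [674, 754] → after → no.
Total: 4.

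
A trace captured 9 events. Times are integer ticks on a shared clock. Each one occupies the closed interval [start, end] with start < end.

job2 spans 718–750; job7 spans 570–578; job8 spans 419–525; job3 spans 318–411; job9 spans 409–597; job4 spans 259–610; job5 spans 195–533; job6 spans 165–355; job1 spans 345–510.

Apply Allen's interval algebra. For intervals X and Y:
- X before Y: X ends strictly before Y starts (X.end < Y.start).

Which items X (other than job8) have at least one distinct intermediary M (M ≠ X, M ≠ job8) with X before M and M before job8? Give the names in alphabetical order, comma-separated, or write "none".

Target job8 = [419, 525].
Intermediaries M with M before job8: job3, job6.
Via job3 — items with X before job3: none.
Via job6 — items with X before job6: none.
Union: none.

none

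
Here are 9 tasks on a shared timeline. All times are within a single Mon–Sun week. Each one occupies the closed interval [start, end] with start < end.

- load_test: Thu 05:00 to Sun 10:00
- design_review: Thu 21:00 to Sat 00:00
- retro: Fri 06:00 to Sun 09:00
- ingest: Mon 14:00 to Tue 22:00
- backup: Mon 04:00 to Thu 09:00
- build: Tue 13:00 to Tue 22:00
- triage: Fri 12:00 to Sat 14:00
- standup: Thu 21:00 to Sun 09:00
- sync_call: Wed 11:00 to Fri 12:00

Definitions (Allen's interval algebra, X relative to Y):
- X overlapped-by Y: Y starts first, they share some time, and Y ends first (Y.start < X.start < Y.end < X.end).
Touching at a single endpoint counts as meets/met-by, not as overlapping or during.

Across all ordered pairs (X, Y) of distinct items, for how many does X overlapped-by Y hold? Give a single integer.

Checking all 72 ordered pairs for relation 'overlapped-by'; matching pairs in alphabetical order:
(design_review, sync_call): design_review overlapped-by sync_call ✓
(load_test, backup): load_test overlapped-by backup ✓
(load_test, sync_call): load_test overlapped-by sync_call ✓
(retro, design_review): retro overlapped-by design_review ✓
(retro, sync_call): retro overlapped-by sync_call ✓
(standup, sync_call): standup overlapped-by sync_call ✓
(sync_call, backup): sync_call overlapped-by backup ✓
(triage, design_review): triage overlapped-by design_review ✓
Count: 8.

8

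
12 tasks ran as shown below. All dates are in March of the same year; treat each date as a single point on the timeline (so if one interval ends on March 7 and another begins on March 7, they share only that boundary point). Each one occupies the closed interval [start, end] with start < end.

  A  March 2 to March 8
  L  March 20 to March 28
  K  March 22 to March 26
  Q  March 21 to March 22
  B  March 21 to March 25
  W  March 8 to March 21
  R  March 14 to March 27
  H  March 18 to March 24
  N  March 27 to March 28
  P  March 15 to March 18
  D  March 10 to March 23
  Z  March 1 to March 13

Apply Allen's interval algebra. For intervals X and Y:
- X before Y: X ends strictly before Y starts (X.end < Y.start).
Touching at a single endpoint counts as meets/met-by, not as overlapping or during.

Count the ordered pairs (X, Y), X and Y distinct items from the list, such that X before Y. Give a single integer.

29

Checking all 132 ordered pairs for relation 'before'; matching pairs in alphabetical order:
(A, B): A before B ✓
(A, D): A before D ✓
(A, H): A before H ✓
(A, K): A before K ✓
(A, L): A before L ✓
(A, N): A before N ✓
(A, P): A before P ✓
(A, Q): A before Q ✓
(A, R): A before R ✓
(B, N): B before N ✓
(D, N): D before N ✓
(H, N): H before N ✓
(K, N): K before N ✓
(P, B): P before B ✓
(P, K): P before K ✓
(P, L): P before L ✓
(P, N): P before N ✓
(P, Q): P before Q ✓
(Q, N): Q before N ✓
(W, K): W before K ✓
(W, N): W before N ✓
(Z, B): Z before B ✓
(Z, H): Z before H ✓
(Z, K): Z before K ✓
... plus 5 further pairs not listed.
Count: 29.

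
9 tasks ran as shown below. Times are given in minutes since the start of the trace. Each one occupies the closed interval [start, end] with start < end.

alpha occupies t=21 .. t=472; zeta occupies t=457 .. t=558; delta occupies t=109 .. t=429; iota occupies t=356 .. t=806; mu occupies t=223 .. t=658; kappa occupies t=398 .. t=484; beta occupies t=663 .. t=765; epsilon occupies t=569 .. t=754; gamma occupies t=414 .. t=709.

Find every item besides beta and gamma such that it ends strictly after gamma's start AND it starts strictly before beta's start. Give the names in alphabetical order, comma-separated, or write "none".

Conditions: its end is strictly after gamma's start (X.end > t=414) AND its start is strictly before beta's start (X.start < t=663).
alpha: end t=472 > t=414? ✓; start t=21 < t=663? ✓ → yes.
delta: end t=429 > t=414? ✓; start t=109 < t=663? ✓ → yes.
epsilon: end t=754 > t=414? ✓; start t=569 < t=663? ✓ → yes.
iota: end t=806 > t=414? ✓; start t=356 < t=663? ✓ → yes.
kappa: end t=484 > t=414? ✓; start t=398 < t=663? ✓ → yes.
mu: end t=658 > t=414? ✓; start t=223 < t=663? ✓ → yes.
zeta: end t=558 > t=414? ✓; start t=457 < t=663? ✓ → yes.
Result: alpha, delta, epsilon, iota, kappa, mu, zeta.

alpha, delta, epsilon, iota, kappa, mu, zeta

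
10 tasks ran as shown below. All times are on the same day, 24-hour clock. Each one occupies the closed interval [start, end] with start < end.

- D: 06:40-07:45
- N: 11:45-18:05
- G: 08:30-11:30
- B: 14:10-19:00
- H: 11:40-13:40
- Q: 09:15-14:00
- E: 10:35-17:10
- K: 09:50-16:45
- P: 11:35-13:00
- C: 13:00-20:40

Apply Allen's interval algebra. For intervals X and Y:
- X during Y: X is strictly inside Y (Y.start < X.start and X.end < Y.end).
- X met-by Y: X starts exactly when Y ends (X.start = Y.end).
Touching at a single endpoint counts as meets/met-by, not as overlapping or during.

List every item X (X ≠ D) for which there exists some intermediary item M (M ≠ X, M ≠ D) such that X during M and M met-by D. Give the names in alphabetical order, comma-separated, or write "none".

Target D = [06:40, 07:45].
Intermediaries M with M met-by D: none.
Union: none.

none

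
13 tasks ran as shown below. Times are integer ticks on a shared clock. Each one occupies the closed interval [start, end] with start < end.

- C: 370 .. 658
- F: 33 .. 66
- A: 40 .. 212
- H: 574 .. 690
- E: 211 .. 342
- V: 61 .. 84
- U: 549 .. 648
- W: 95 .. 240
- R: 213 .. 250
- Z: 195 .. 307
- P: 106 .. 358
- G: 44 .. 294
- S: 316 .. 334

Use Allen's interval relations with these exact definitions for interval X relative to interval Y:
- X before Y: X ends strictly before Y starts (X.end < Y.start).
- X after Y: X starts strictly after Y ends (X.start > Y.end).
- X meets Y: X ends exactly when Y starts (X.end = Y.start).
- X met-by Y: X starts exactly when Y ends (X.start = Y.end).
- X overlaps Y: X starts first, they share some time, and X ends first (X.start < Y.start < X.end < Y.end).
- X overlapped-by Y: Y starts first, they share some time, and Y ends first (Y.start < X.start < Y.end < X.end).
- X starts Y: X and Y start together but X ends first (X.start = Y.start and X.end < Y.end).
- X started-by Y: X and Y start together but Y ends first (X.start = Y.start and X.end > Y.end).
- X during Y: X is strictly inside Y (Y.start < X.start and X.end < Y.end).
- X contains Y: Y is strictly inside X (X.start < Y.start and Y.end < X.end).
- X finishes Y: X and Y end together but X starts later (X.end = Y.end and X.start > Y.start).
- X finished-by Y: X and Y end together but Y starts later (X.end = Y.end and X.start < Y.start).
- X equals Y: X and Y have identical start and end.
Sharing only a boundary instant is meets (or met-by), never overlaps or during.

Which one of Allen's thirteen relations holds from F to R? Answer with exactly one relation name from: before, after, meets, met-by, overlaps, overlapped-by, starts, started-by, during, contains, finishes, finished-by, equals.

F = [33, 66]; R = [213, 250].
Compare endpoints: F.start < R.start, F.start < R.end, F.end < R.start, F.end < R.end.
That pattern is 'before'.

before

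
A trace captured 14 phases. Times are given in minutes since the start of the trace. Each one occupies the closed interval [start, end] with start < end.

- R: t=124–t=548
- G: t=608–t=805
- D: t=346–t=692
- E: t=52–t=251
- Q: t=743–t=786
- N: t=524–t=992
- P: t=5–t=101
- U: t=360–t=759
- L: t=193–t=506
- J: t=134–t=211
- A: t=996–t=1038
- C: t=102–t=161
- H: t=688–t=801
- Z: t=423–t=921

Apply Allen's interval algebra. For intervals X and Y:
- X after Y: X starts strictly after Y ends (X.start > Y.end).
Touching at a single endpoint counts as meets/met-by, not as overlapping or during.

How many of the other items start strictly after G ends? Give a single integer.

Target G = [t=608, t=805].
A [t=996, t=1038] → after → counts.
C [t=102, t=161] → before → no.
D [t=346, t=692] → overlaps → no.
E [t=52, t=251] → before → no.
H [t=688, t=801] → during → no.
J [t=134, t=211] → before → no.
L [t=193, t=506] → before → no.
N [t=524, t=992] → contains → no.
P [t=5, t=101] → before → no.
Q [t=743, t=786] → during → no.
R [t=124, t=548] → before → no.
U [t=360, t=759] → overlaps → no.
Z [t=423, t=921] → contains → no.
Total: 1.

1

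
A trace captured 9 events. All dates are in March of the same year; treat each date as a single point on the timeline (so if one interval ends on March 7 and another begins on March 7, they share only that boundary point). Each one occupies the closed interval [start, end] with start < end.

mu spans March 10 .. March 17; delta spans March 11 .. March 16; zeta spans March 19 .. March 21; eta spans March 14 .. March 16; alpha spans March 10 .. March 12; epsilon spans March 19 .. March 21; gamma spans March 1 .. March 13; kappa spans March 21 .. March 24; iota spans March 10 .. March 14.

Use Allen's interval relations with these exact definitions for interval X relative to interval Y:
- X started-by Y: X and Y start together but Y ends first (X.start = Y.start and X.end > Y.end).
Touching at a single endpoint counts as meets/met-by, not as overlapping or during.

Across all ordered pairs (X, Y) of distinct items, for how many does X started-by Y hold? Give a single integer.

Checking all 72 ordered pairs for relation 'started-by'; matching pairs in alphabetical order:
(iota, alpha): iota started-by alpha ✓
(mu, alpha): mu started-by alpha ✓
(mu, iota): mu started-by iota ✓
Count: 3.

3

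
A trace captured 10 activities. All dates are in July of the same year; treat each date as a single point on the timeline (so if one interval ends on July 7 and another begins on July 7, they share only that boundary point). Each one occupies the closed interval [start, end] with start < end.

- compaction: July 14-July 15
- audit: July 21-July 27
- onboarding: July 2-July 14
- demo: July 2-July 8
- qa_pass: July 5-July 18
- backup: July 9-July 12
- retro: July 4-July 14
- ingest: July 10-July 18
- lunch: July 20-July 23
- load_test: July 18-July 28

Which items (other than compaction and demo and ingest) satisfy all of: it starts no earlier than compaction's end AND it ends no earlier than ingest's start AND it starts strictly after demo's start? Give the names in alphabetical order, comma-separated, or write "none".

audit, load_test, lunch

Conditions: its start is no earlier than compaction's end (X.start >= July 15) AND its end is no earlier than ingest's start (X.end >= July 10) AND its start is strictly after demo's start (X.start > July 2).
audit: start July 21 >= July 15? ✓; end July 27 >= July 10? ✓; start July 21 > July 2? ✓ → yes.
backup: start July 9 >= July 15? ✗; end July 12 >= July 10? ✓; start July 9 > July 2? ✓ → no.
load_test: start July 18 >= July 15? ✓; end July 28 >= July 10? ✓; start July 18 > July 2? ✓ → yes.
lunch: start July 20 >= July 15? ✓; end July 23 >= July 10? ✓; start July 20 > July 2? ✓ → yes.
onboarding: start July 2 >= July 15? ✗; end July 14 >= July 10? ✓; start July 2 > July 2? ✗ → no.
qa_pass: start July 5 >= July 15? ✗; end July 18 >= July 10? ✓; start July 5 > July 2? ✓ → no.
retro: start July 4 >= July 15? ✗; end July 14 >= July 10? ✓; start July 4 > July 2? ✓ → no.
Result: audit, load_test, lunch.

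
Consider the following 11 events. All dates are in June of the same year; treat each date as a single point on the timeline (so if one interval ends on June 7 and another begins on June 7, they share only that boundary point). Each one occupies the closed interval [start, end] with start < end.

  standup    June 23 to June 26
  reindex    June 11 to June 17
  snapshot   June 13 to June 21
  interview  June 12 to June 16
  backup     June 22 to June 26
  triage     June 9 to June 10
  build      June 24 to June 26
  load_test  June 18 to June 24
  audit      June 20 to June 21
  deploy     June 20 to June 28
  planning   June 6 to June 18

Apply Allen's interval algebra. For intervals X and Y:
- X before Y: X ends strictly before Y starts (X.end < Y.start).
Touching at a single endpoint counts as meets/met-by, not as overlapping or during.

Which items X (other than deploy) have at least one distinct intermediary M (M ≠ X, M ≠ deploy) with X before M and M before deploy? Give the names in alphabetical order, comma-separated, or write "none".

Target deploy = [June 20, June 28].
Intermediaries M with M before deploy: interview, planning, reindex, triage.
Via interview — items with X before interview: triage.
Via planning — items with X before planning: none.
Via reindex — items with X before reindex: triage.
Via triage — items with X before triage: none.
Union: triage.

triage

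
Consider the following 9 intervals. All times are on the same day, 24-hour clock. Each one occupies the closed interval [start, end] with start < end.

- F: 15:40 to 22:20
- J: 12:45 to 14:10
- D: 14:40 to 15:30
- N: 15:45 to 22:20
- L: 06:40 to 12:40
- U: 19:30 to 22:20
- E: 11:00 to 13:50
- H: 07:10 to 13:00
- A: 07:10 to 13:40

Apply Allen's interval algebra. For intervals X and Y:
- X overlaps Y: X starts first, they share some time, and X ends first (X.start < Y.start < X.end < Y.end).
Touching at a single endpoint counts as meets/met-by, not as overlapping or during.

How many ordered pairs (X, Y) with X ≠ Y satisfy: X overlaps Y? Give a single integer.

8

Checking all 72 ordered pairs for relation 'overlaps'; matching pairs in alphabetical order:
(A, E): A overlaps E ✓
(A, J): A overlaps J ✓
(E, J): E overlaps J ✓
(H, E): H overlaps E ✓
(H, J): H overlaps J ✓
(L, A): L overlaps A ✓
(L, E): L overlaps E ✓
(L, H): L overlaps H ✓
Count: 8.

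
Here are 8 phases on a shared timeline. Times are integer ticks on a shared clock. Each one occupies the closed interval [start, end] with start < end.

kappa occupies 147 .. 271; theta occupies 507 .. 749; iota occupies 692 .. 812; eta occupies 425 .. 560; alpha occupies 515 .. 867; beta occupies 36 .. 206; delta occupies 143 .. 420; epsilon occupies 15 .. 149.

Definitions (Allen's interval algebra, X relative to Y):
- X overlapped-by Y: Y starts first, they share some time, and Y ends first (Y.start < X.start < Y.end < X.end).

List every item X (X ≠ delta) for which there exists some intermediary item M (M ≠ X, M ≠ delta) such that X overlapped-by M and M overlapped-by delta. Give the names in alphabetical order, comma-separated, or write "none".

none

Target delta = [143, 420].
Intermediaries M with M overlapped-by delta: none.
Union: none.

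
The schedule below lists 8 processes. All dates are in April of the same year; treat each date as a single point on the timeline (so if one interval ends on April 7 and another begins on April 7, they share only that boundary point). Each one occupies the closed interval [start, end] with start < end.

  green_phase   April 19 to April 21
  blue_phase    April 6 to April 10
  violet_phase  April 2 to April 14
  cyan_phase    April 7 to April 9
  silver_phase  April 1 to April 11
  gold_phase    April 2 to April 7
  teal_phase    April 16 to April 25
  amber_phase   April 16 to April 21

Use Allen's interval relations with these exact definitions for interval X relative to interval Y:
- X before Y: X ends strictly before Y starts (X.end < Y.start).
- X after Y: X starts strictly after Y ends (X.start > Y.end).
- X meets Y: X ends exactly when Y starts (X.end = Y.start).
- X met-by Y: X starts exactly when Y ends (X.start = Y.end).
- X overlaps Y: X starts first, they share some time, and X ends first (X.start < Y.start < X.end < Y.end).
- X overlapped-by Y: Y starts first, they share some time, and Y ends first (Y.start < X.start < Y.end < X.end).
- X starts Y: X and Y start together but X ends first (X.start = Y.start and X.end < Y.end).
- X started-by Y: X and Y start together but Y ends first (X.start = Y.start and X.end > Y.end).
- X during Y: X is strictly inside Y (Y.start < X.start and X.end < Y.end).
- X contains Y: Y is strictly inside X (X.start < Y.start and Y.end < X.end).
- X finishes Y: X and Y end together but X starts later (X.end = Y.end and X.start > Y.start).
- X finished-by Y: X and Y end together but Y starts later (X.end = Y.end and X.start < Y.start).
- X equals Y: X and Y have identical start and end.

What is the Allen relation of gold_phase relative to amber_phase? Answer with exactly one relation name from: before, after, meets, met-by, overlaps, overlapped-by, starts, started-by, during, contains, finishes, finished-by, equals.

gold_phase = [April 2, April 7]; amber_phase = [April 16, April 21].
Compare endpoints: gold_phase.start < amber_phase.start, gold_phase.start < amber_phase.end, gold_phase.end < amber_phase.start, gold_phase.end < amber_phase.end.
That pattern is 'before'.

before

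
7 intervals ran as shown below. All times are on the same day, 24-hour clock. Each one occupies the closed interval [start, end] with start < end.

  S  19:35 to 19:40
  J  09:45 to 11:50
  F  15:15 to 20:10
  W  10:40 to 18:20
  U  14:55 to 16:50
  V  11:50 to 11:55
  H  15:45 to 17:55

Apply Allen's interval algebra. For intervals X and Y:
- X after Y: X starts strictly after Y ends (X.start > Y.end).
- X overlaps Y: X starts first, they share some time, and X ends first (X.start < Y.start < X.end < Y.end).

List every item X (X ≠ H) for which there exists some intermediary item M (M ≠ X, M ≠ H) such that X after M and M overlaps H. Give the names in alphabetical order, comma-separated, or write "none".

Target H = [15:45, 17:55].
Intermediaries M with M overlaps H: U.
Via U — items with X after U: S.
Union: S.

S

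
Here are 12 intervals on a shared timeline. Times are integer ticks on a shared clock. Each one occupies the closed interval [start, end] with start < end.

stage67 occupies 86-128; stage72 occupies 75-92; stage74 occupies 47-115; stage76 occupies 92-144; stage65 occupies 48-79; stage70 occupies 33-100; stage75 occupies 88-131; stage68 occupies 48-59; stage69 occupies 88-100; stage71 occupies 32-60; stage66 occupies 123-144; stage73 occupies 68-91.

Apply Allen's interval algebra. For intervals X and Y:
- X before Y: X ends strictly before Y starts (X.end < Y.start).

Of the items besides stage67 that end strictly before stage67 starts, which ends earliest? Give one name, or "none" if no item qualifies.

Target stage67 = [86, 128].
stage65 [48, 79] → before → candidate.
stage66 [123, 144] → overlapped-by → excluded.
stage68 [48, 59] → before → candidate.
stage69 [88, 100] → during → excluded.
stage70 [33, 100] → overlaps → excluded.
stage71 [32, 60] → before → candidate.
stage72 [75, 92] → overlaps → excluded.
stage73 [68, 91] → overlaps → excluded.
stage74 [47, 115] → overlaps → excluded.
stage75 [88, 131] → overlapped-by → excluded.
stage76 [92, 144] → overlapped-by → excluded.
Among candidates, earliest end is 59 → stage68.

stage68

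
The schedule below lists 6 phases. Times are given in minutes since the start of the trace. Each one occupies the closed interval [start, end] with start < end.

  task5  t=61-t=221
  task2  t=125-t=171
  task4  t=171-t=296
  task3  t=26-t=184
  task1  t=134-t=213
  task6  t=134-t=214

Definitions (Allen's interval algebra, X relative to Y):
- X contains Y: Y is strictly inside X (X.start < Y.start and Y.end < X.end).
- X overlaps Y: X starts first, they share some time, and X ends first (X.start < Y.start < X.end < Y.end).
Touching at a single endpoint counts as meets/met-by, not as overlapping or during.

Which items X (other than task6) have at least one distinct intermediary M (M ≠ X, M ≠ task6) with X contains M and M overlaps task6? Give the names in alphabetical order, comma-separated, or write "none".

Target task6 = [t=134, t=214].
Intermediaries M with M overlaps task6: task2, task3.
Via task2 — items with X contains task2: task3, task5.
Via task3 — items with X contains task3: none.
Union: task3, task5.

task3, task5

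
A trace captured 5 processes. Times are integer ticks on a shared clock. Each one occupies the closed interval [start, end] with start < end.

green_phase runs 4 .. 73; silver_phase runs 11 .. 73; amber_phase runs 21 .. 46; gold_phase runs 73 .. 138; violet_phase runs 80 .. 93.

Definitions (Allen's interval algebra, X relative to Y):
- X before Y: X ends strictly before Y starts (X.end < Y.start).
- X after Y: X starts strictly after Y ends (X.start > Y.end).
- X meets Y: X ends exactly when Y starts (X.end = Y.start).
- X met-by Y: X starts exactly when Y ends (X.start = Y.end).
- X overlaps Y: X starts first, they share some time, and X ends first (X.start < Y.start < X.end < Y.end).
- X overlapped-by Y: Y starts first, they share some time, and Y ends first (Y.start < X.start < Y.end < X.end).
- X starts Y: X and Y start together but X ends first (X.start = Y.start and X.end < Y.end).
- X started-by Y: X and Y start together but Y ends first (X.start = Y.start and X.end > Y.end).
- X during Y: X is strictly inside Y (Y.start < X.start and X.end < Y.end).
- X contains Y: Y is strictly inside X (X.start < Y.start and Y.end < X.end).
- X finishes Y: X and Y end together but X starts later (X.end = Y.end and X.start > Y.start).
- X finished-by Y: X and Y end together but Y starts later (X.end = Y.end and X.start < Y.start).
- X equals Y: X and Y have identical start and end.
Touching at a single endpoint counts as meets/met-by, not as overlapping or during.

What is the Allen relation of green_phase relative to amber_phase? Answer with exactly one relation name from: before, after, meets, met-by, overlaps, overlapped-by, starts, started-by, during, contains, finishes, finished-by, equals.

contains

green_phase = [4, 73]; amber_phase = [21, 46].
Compare endpoints: green_phase.start < amber_phase.start, green_phase.start < amber_phase.end, green_phase.end > amber_phase.start, green_phase.end > amber_phase.end.
That pattern is 'contains'.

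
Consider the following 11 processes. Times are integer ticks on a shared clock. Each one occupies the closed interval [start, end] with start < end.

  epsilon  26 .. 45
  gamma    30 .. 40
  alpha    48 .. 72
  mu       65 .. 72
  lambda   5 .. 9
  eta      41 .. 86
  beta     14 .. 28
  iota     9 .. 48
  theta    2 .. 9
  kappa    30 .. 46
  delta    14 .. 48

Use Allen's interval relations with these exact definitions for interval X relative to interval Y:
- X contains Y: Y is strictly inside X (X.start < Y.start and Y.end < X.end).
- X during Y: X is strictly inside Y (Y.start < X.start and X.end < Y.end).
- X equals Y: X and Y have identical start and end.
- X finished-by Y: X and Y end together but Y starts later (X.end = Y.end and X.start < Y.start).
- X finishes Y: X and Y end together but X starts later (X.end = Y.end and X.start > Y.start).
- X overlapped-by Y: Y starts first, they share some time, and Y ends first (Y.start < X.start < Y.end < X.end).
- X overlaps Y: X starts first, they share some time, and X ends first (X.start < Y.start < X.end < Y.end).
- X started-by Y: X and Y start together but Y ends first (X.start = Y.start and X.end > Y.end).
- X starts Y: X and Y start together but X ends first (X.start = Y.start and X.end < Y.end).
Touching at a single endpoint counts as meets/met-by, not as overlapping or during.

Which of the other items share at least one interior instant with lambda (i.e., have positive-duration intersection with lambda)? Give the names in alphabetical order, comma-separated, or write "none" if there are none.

theta

Target lambda = [5, 9].
alpha [48, 72] → after → no.
beta [14, 28] → after → no.
delta [14, 48] → after → no.
epsilon [26, 45] → after → no.
eta [41, 86] → after → no.
gamma [30, 40] → after → no.
iota [9, 48] → met-by → no.
kappa [30, 46] → after → no.
mu [65, 72] → after → no.
theta [2, 9] → finished-by → yes.
Result: theta.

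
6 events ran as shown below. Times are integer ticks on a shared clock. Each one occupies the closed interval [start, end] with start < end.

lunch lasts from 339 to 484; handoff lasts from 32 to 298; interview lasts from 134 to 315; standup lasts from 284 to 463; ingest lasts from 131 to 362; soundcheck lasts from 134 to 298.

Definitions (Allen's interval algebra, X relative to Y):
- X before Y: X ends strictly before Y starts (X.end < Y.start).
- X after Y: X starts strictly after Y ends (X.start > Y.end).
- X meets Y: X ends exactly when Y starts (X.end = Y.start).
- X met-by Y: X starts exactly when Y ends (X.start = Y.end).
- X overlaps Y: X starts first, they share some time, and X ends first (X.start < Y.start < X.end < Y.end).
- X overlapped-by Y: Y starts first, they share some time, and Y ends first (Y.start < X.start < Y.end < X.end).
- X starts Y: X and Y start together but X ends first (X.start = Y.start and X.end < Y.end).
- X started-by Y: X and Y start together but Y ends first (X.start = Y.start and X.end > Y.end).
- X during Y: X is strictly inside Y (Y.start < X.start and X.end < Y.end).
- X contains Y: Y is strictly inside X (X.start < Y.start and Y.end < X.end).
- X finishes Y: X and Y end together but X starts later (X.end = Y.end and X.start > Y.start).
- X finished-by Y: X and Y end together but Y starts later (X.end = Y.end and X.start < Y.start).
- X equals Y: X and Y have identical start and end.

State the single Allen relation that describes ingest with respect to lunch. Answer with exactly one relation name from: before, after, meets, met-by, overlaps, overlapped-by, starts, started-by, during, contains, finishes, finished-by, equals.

overlaps

ingest = [131, 362]; lunch = [339, 484].
Compare endpoints: ingest.start < lunch.start, ingest.start < lunch.end, ingest.end > lunch.start, ingest.end < lunch.end.
That pattern is 'overlaps'.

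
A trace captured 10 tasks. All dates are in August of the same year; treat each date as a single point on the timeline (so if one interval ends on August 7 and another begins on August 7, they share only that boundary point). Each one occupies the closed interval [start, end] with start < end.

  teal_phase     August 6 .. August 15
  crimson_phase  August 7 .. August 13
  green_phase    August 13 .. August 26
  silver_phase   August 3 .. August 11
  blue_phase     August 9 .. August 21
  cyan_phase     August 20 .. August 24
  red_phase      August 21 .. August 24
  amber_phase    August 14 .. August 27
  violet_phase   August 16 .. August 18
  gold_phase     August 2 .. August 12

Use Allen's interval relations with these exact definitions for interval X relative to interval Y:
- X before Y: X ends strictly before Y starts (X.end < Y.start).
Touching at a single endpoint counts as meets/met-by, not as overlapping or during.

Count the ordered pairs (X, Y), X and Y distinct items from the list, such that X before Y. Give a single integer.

Checking all 90 ordered pairs for relation 'before'; matching pairs in alphabetical order:
(crimson_phase, amber_phase): crimson_phase before amber_phase ✓
(crimson_phase, cyan_phase): crimson_phase before cyan_phase ✓
(crimson_phase, red_phase): crimson_phase before red_phase ✓
(crimson_phase, violet_phase): crimson_phase before violet_phase ✓
(gold_phase, amber_phase): gold_phase before amber_phase ✓
(gold_phase, cyan_phase): gold_phase before cyan_phase ✓
(gold_phase, green_phase): gold_phase before green_phase ✓
(gold_phase, red_phase): gold_phase before red_phase ✓
(gold_phase, violet_phase): gold_phase before violet_phase ✓
(silver_phase, amber_phase): silver_phase before amber_phase ✓
(silver_phase, cyan_phase): silver_phase before cyan_phase ✓
(silver_phase, green_phase): silver_phase before green_phase ✓
(silver_phase, red_phase): silver_phase before red_phase ✓
(silver_phase, violet_phase): silver_phase before violet_phase ✓
(teal_phase, cyan_phase): teal_phase before cyan_phase ✓
(teal_phase, red_phase): teal_phase before red_phase ✓
(teal_phase, violet_phase): teal_phase before violet_phase ✓
(violet_phase, cyan_phase): violet_phase before cyan_phase ✓
(violet_phase, red_phase): violet_phase before red_phase ✓
Count: 19.

19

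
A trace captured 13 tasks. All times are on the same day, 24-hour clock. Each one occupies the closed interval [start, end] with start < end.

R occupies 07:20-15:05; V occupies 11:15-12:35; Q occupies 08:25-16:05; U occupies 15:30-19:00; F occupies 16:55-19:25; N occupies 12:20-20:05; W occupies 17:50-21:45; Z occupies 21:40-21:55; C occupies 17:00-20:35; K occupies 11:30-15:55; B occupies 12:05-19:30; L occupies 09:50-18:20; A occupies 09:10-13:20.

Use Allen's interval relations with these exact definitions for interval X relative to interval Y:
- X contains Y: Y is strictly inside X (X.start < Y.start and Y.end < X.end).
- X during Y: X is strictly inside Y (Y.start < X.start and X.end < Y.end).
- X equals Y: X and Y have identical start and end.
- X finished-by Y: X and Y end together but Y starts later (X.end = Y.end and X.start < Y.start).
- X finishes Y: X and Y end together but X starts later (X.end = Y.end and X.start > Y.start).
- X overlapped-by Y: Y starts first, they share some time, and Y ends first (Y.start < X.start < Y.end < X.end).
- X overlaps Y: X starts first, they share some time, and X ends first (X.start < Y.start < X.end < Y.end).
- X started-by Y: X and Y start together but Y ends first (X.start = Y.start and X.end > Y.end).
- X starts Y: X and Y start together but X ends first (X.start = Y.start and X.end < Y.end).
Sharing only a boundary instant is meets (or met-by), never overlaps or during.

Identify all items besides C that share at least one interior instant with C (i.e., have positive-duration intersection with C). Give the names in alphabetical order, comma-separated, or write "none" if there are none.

B, F, L, N, U, W

Target C = [17:00, 20:35].
A [09:10, 13:20] → before → no.
B [12:05, 19:30] → overlaps → yes.
F [16:55, 19:25] → overlaps → yes.
K [11:30, 15:55] → before → no.
L [09:50, 18:20] → overlaps → yes.
N [12:20, 20:05] → overlaps → yes.
Q [08:25, 16:05] → before → no.
R [07:20, 15:05] → before → no.
U [15:30, 19:00] → overlaps → yes.
V [11:15, 12:35] → before → no.
W [17:50, 21:45] → overlapped-by → yes.
Z [21:40, 21:55] → after → no.
Result: B, F, L, N, U, W.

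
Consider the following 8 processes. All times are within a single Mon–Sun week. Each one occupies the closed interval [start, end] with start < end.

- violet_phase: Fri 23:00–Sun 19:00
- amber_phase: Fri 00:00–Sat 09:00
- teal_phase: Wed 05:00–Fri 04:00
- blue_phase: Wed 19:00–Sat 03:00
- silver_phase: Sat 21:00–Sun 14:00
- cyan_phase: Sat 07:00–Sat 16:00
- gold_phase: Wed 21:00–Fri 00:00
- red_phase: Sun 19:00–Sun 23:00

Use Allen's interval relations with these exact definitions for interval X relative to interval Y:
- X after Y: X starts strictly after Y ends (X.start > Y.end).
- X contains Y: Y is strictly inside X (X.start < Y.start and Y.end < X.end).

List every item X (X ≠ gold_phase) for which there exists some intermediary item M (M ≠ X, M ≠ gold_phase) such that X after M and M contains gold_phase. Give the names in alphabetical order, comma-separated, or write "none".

cyan_phase, red_phase, silver_phase, violet_phase

Target gold_phase = [Wed 21:00, Fri 00:00].
Intermediaries M with M contains gold_phase: blue_phase, teal_phase.
Via blue_phase — items with X after blue_phase: cyan_phase, red_phase, silver_phase.
Via teal_phase — items with X after teal_phase: cyan_phase, red_phase, silver_phase, violet_phase.
Union: cyan_phase, red_phase, silver_phase, violet_phase.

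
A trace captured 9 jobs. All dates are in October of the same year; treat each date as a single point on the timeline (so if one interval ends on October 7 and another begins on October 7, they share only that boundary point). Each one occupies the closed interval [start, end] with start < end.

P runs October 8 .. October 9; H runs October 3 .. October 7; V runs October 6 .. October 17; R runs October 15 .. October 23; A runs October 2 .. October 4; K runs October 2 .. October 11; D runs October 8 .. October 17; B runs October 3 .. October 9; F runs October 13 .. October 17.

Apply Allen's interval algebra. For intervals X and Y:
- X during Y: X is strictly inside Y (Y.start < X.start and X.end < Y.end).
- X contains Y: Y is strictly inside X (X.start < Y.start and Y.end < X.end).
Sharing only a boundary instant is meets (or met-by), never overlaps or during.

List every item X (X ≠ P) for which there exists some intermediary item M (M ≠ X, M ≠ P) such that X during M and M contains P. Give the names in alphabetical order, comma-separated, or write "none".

Target P = [October 8, October 9].
Intermediaries M with M contains P: K, V.
Via K — items with X during K: B, H.
Via V — items with X during V: none.
Union: B, H.

B, H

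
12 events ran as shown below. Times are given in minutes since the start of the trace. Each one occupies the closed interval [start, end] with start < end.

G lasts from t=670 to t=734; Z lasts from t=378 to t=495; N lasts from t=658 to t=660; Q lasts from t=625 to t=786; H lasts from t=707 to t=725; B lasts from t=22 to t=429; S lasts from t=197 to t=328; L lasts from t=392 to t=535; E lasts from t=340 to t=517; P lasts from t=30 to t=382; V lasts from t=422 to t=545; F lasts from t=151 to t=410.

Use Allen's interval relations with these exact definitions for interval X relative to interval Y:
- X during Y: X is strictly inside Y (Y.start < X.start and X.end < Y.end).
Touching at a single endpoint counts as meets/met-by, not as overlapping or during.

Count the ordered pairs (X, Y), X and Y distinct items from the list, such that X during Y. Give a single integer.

10

Checking all 132 ordered pairs for relation 'during'; matching pairs in alphabetical order:
(F, B): F during B ✓
(G, Q): G during Q ✓
(H, G): H during G ✓
(H, Q): H during Q ✓
(N, Q): N during Q ✓
(P, B): P during B ✓
(S, B): S during B ✓
(S, F): S during F ✓
(S, P): S during P ✓
(Z, E): Z during E ✓
Count: 10.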